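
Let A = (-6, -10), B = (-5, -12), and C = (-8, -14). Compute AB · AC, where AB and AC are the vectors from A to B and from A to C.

6

AB = B − A = (1, -2)
AC = C − A = (-2, -4)
AB · AC = 1·(-2) + (-2)·(-4) = -2 + 8 = 6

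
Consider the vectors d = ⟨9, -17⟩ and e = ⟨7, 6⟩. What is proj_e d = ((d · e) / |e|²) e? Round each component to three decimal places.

(-3.212, -2.753)

d · e = 9·7 + (-17)·6 = 63 - 102 = -39
|e|² = 49 + 36 = 85
proj_e d = (-39/85) · (7, 6) ≈ (-3.212, -2.753)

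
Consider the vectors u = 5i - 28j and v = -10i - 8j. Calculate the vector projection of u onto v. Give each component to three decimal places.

u · v = 5·(-10) + (-28)·(-8) = -50 + 224 = 174
|v|² = 100 + 64 = 164
proj_v u = (174/164) · (-10, -8) ≈ (-10.610, -8.488)

(-10.610, -8.488)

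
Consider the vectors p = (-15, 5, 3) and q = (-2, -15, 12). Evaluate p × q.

i: 5·12 - 3·(-15) = 60 - (-45) = 105
j: 3·(-2) - (-15)·12 = -6 - (-180) = 174
k: (-15)·(-15) - 5·(-2) = 225 - (-10) = 235
p × q = (105, 174, 235)

(105, 174, 235)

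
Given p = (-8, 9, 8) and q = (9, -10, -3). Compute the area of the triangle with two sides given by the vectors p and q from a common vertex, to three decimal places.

35.756

i: 9·(-3) - 8·(-10) = -27 - (-80) = 53
j: 8·9 - (-8)·(-3) = 72 - 24 = 48
k: (-8)·(-10) - 9·9 = 80 - 81 = -1
p × q = (53, 48, -1)
|p × q| = √(53² + 48² + (-1)²) = √5114 ≈ 71.5122
area = ½ · 71.5122 ≈ 35.756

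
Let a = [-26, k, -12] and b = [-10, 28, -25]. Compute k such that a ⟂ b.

-20

a · b = (-26)·(-10) + k·28 + (-12)·(-25) = 560 + 28k
Set equal to 0: 28k = -560, so k = -20.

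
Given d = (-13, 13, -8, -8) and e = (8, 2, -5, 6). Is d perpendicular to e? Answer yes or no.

no

d · e = (-13)·8 + 13·2 + (-8)·(-5) + (-8)·6 = -104 + 26 + 40 - 48 = -86
Nonzero, so the vectors are not orthogonal.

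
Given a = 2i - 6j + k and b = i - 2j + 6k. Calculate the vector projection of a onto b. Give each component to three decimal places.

(0.488, -0.976, 2.927)

a · b = 2·1 + (-6)·(-2) + 1·6 = 2 + 12 + 6 = 20
|b|² = 1 + 4 + 36 = 41
proj_b a = (20/41) · (1, -2, 6) ≈ (0.488, -0.976, 2.927)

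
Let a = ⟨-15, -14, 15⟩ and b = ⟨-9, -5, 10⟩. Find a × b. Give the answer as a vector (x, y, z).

(-65, 15, -51)

i: (-14)·10 - 15·(-5) = -140 - (-75) = -65
j: 15·(-9) - (-15)·10 = -135 - (-150) = 15
k: (-15)·(-5) - (-14)·(-9) = 75 - 126 = -51
a × b = (-65, 15, -51)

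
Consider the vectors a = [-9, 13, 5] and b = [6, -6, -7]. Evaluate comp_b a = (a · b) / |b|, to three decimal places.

-15.182

a · b = (-9)·6 + 13·(-6) + 5·(-7) = -54 - 78 - 35 = -167
|b| = √(36 + 36 + 49) = √121 ≈ 11.0000
comp_b a = -167 / √121 ≈ -15.182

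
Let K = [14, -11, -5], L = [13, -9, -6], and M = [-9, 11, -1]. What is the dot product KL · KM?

63

KL = L − K = (-1, 2, -1)
KM = M − K = (-23, 22, 4)
KL · KM = (-1)·(-23) + 2·22 + (-1)·4 = 23 + 44 - 4 = 63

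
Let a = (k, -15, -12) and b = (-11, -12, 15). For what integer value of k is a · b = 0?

a · b = k·(-11) + (-15)·(-12) + (-12)·15 = 0 - 11k
Set equal to 0: -11k = 0, so k = 0.

0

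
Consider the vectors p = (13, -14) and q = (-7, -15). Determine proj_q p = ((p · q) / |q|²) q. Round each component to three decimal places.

(-3.040, -6.515)

p · q = 13·(-7) + (-14)·(-15) = -91 + 210 = 119
|q|² = 49 + 225 = 274
proj_q p = (119/274) · (-7, -15) ≈ (-3.040, -6.515)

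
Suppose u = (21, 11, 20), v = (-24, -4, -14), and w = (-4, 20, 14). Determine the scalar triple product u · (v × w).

-904

v × w:
i: (-4)·14 - (-14)·20 = -56 - (-280) = 224
j: (-14)·(-4) - (-24)·14 = 56 - (-336) = 392
k: (-24)·20 - (-4)·(-4) = -480 - 16 = -496
v × w = (224, 392, -496)
u · (v × w) = 21·224 + 11·392 + 20·(-496) = 4704 + 4312 - 9920 = -904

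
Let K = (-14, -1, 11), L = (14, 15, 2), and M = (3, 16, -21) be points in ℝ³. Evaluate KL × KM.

(-359, 743, 204)

KL = (28, 16, -9)
KM = (17, 17, -32)
i: 16·(-32) - (-9)·17 = -512 - (-153) = -359
j: (-9)·17 - 28·(-32) = -153 - (-896) = 743
k: 28·17 - 16·17 = 476 - 272 = 204
KL × KM = (-359, 743, 204)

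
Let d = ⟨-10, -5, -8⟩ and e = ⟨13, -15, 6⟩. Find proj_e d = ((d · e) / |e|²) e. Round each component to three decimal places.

(-3.114, 3.593, -1.437)

d · e = (-10)·13 + (-5)·(-15) + (-8)·6 = -130 + 75 - 48 = -103
|e|² = 169 + 225 + 36 = 430
proj_e d = (-103/430) · (13, -15, 6) ≈ (-3.114, 3.593, -1.437)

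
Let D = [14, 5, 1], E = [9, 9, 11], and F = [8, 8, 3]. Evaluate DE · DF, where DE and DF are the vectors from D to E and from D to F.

62

DE = E − D = (-5, 4, 10)
DF = F − D = (-6, 3, 2)
DE · DF = (-5)·(-6) + 4·3 + 10·2 = 30 + 12 + 20 = 62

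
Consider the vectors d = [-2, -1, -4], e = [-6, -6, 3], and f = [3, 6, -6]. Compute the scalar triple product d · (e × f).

63

e × f:
i: (-6)·(-6) - 3·6 = 36 - 18 = 18
j: 3·3 - (-6)·(-6) = 9 - 36 = -27
k: (-6)·6 - (-6)·3 = -36 - (-18) = -18
e × f = (18, -27, -18)
d · (e × f) = (-2)·18 + (-1)·(-27) + (-4)·(-18) = -36 + 27 + 72 = 63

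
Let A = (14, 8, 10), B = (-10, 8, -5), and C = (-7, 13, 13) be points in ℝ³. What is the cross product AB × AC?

AB = (-24, 0, -15)
AC = (-21, 5, 3)
i: 0·3 - (-15)·5 = 0 - (-75) = 75
j: (-15)·(-21) - (-24)·3 = 315 - (-72) = 387
k: (-24)·5 - 0·(-21) = -120 - 0 = -120
AB × AC = (75, 387, -120)

(75, 387, -120)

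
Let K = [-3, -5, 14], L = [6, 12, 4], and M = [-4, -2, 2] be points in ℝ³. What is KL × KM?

(-174, 118, 44)

KL = (9, 17, -10)
KM = (-1, 3, -12)
i: 17·(-12) - (-10)·3 = -204 - (-30) = -174
j: (-10)·(-1) - 9·(-12) = 10 - (-108) = 118
k: 9·3 - 17·(-1) = 27 - (-17) = 44
KL × KM = (-174, 118, 44)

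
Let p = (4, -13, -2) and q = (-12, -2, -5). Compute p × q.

i: (-13)·(-5) - (-2)·(-2) = 65 - 4 = 61
j: (-2)·(-12) - 4·(-5) = 24 - (-20) = 44
k: 4·(-2) - (-13)·(-12) = -8 - 156 = -164
p × q = (61, 44, -164)

(61, 44, -164)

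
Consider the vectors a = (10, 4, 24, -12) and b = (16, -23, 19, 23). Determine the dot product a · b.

a · b = 10·16 + 4·(-23) + 24·19 + (-12)·23 = 160 - 92 + 456 - 276 = 248

248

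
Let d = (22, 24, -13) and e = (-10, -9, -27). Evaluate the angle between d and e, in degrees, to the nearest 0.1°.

d · e = 22·(-10) + 24·(-9) + (-13)·(-27) = -220 - 216 + 351 = -85
|d|² = 484 + 576 + 169 = 1229,  |d| = √1229 ≈ 35.057096
|e|² = 100 + 81 + 729 = 910,  |e| = √910 ≈ 30.166206
cos θ = -85 / (35.057096 · 30.166206) ≈ -0.08038
θ = arccos(-0.08038) ≈ 94.6°

94.6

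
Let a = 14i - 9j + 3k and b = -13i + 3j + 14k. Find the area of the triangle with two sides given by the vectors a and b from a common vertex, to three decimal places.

i: (-9)·14 - 3·3 = -126 - 9 = -135
j: 3·(-13) - 14·14 = -39 - 196 = -235
k: 14·3 - (-9)·(-13) = 42 - 117 = -75
a × b = (-135, -235, -75)
|a × b| = √((-135)² + (-235)² + (-75)²) = √79075 ≈ 281.2028
area = ½ · 281.2028 ≈ 140.601

140.601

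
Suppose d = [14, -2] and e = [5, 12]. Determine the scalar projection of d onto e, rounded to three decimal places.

d · e = 14·5 + (-2)·12 = 70 - 24 = 46
|e| = √(25 + 144) = √169 ≈ 13.0000
comp_e d = 46 / √169 ≈ 3.538

3.538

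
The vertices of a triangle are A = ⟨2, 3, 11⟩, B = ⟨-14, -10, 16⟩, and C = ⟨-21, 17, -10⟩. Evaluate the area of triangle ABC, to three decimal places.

AB = (-16, -13, 5),  AC = (-23, 14, -21)
i: (-13)·(-21) - 5·14 = 273 - 70 = 203
j: 5·(-23) - (-16)·(-21) = -115 - 336 = -451
k: (-16)·14 - (-13)·(-23) = -224 - 299 = -523
AB × AC = (203, -451, -523)
|AB × AC| = √518139 ≈ 719.8187
area = ½ · 719.8187 ≈ 359.909

359.909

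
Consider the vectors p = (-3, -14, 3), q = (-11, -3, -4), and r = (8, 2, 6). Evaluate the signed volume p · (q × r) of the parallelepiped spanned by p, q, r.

-440

q × r:
i: (-3)·6 - (-4)·2 = -18 - (-8) = -10
j: (-4)·8 - (-11)·6 = -32 - (-66) = 34
k: (-11)·2 - (-3)·8 = -22 - (-24) = 2
q × r = (-10, 34, 2)
p · (q × r) = (-3)·(-10) + (-14)·34 + 3·2 = 30 - 476 + 6 = -440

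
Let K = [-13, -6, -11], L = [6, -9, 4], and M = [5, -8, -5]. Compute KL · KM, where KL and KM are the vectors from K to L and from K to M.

438

KL = L − K = (19, -3, 15)
KM = M − K = (18, -2, 6)
KL · KM = 19·18 + (-3)·(-2) + 15·6 = 342 + 6 + 90 = 438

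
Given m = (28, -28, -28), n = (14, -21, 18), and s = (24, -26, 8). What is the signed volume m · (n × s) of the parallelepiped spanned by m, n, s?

n × s:
i: (-21)·8 - 18·(-26) = -168 - (-468) = 300
j: 18·24 - 14·8 = 432 - 112 = 320
k: 14·(-26) - (-21)·24 = -364 - (-504) = 140
n × s = (300, 320, 140)
m · (n × s) = 28·300 + (-28)·320 + (-28)·140 = 8400 - 8960 - 3920 = -4480

-4480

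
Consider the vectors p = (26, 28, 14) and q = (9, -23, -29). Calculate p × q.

i: 28·(-29) - 14·(-23) = -812 - (-322) = -490
j: 14·9 - 26·(-29) = 126 - (-754) = 880
k: 26·(-23) - 28·9 = -598 - 252 = -850
p × q = (-490, 880, -850)

(-490, 880, -850)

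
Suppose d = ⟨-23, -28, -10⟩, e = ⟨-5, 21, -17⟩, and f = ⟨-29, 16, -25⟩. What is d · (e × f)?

-9775

e × f:
i: 21·(-25) - (-17)·16 = -525 - (-272) = -253
j: (-17)·(-29) - (-5)·(-25) = 493 - 125 = 368
k: (-5)·16 - 21·(-29) = -80 - (-609) = 529
e × f = (-253, 368, 529)
d · (e × f) = (-23)·(-253) + (-28)·368 + (-10)·529 = 5819 - 10304 - 5290 = -9775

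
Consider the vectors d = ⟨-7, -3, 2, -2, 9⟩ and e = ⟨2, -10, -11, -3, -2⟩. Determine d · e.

-18

d · e = (-7)·2 + (-3)·(-10) + 2·(-11) + (-2)·(-3) + 9·(-2) = -14 + 30 - 22 + 6 - 18 = -18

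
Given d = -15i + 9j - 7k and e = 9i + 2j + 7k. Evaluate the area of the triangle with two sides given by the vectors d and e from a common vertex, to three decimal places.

i: 9·7 - (-7)·2 = 63 - (-14) = 77
j: (-7)·9 - (-15)·7 = -63 - (-105) = 42
k: (-15)·2 - 9·9 = -30 - 81 = -111
d × e = (77, 42, -111)
|d × e| = √(77² + 42² + (-111)²) = √20014 ≈ 141.4708
area = ½ · 141.4708 ≈ 70.735

70.735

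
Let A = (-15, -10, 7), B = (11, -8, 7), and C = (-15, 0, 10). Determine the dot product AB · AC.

20

AB = B − A = (26, 2, 0)
AC = C − A = (0, 10, 3)
AB · AC = 26·0 + 2·10 + 0·3 = 0 + 20 + 0 = 20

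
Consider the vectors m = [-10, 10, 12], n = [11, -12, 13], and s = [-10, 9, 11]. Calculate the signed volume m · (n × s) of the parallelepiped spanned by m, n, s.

n × s:
i: (-12)·11 - 13·9 = -132 - 117 = -249
j: 13·(-10) - 11·11 = -130 - 121 = -251
k: 11·9 - (-12)·(-10) = 99 - 120 = -21
n × s = (-249, -251, -21)
m · (n × s) = (-10)·(-249) + 10·(-251) + 12·(-21) = 2490 - 2510 - 252 = -272

-272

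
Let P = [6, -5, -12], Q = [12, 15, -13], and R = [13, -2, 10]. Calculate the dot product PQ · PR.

80

PQ = Q − P = (6, 20, -1)
PR = R − P = (7, 3, 22)
PQ · PR = 6·7 + 20·3 + (-1)·22 = 42 + 60 - 22 = 80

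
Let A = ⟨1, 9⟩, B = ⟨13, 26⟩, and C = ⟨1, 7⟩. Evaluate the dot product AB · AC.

AB = B − A = (12, 17)
AC = C − A = (0, -2)
AB · AC = 12·0 + 17·(-2) = 0 - 34 = -34

-34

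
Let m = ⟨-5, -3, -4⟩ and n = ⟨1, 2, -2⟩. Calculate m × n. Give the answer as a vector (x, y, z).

i: (-3)·(-2) - (-4)·2 = 6 - (-8) = 14
j: (-4)·1 - (-5)·(-2) = -4 - 10 = -14
k: (-5)·2 - (-3)·1 = -10 - (-3) = -7
m × n = (14, -14, -7)

(14, -14, -7)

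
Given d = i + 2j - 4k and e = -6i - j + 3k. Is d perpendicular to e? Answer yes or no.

d · e = 1·(-6) + 2·(-1) + (-4)·3 = -6 - 2 - 12 = -20
Nonzero, so the vectors are not orthogonal.

no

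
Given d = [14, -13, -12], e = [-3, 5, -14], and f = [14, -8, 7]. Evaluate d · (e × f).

1749

e × f:
i: 5·7 - (-14)·(-8) = 35 - 112 = -77
j: (-14)·14 - (-3)·7 = -196 - (-21) = -175
k: (-3)·(-8) - 5·14 = 24 - 70 = -46
e × f = (-77, -175, -46)
d · (e × f) = 14·(-77) + (-13)·(-175) + (-12)·(-46) = -1078 + 2275 + 552 = 1749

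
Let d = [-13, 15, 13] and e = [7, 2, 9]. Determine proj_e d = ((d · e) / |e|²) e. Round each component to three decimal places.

d · e = (-13)·7 + 15·2 + 13·9 = -91 + 30 + 117 = 56
|e|² = 49 + 4 + 81 = 134
proj_e d = (56/134) · (7, 2, 9) ≈ (2.925, 0.836, 3.761)

(2.925, 0.836, 3.761)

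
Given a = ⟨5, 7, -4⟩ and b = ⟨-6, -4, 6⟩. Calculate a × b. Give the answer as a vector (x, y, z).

(26, -6, 22)

i: 7·6 - (-4)·(-4) = 42 - 16 = 26
j: (-4)·(-6) - 5·6 = 24 - 30 = -6
k: 5·(-4) - 7·(-6) = -20 - (-42) = 22
a × b = (26, -6, 22)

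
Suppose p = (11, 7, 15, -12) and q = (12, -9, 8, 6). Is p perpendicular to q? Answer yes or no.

p · q = 11·12 + 7·(-9) + 15·8 + (-12)·6 = 132 - 63 + 120 - 72 = 117
Nonzero, so the vectors are not orthogonal.

no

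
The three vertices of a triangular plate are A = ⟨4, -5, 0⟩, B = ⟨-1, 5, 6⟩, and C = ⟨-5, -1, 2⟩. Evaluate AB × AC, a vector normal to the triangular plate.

AB = (-5, 10, 6)
AC = (-9, 4, 2)
i: 10·2 - 6·4 = 20 - 24 = -4
j: 6·(-9) - (-5)·2 = -54 - (-10) = -44
k: (-5)·4 - 10·(-9) = -20 - (-90) = 70
AB × AC = (-4, -44, 70)

(-4, -44, 70)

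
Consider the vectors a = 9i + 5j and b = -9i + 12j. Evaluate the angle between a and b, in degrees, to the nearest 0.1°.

97.8

a · b = 9·(-9) + 5·12 = -81 + 60 = -21
|a|² = 81 + 25 = 106,  |a| = √106 ≈ 10.295630
|b|² = 81 + 144 = 225,  |b| = √225 ≈ 15.000000
cos θ = -21 / (10.295630 · 15.000000) ≈ -0.13598
θ = arccos(-0.13598) ≈ 97.8°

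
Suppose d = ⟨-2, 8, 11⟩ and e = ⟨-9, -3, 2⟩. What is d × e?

(49, -95, 78)

i: 8·2 - 11·(-3) = 16 - (-33) = 49
j: 11·(-9) - (-2)·2 = -99 - (-4) = -95
k: (-2)·(-3) - 8·(-9) = 6 - (-72) = 78
d × e = (49, -95, 78)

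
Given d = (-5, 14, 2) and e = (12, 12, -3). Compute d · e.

d · e = (-5)·12 + 14·12 + 2·(-3) = -60 + 168 - 6 = 102

102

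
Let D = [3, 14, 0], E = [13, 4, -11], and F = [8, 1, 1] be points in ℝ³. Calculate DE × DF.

DE = (10, -10, -11)
DF = (5, -13, 1)
i: (-10)·1 - (-11)·(-13) = -10 - 143 = -153
j: (-11)·5 - 10·1 = -55 - 10 = -65
k: 10·(-13) - (-10)·5 = -130 - (-50) = -80
DE × DF = (-153, -65, -80)

(-153, -65, -80)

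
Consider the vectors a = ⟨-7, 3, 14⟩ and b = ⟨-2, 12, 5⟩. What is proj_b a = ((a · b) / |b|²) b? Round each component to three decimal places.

a · b = (-7)·(-2) + 3·12 + 14·5 = 14 + 36 + 70 = 120
|b|² = 4 + 144 + 25 = 173
proj_b a = (120/173) · (-2, 12, 5) ≈ (-1.387, 8.324, 3.468)

(-1.387, 8.324, 3.468)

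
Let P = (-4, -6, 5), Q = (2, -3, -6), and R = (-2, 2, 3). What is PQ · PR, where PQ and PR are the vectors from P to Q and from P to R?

PQ = Q − P = (6, 3, -11)
PR = R − P = (2, 8, -2)
PQ · PR = 6·2 + 3·8 + (-11)·(-2) = 12 + 24 + 22 = 58

58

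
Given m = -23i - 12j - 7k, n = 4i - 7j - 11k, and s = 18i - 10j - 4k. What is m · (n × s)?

3468

n × s:
i: (-7)·(-4) - (-11)·(-10) = 28 - 110 = -82
j: (-11)·18 - 4·(-4) = -198 - (-16) = -182
k: 4·(-10) - (-7)·18 = -40 - (-126) = 86
n × s = (-82, -182, 86)
m · (n × s) = (-23)·(-82) + (-12)·(-182) + (-7)·86 = 1886 + 2184 - 602 = 3468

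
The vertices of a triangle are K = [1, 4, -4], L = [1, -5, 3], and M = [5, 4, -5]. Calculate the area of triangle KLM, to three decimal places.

23.243

KL = (0, -9, 7),  KM = (4, 0, -1)
i: (-9)·(-1) - 7·0 = 9 - 0 = 9
j: 7·4 - 0·(-1) = 28 - 0 = 28
k: 0·0 - (-9)·4 = 0 - (-36) = 36
KL × KM = (9, 28, 36)
|KL × KM| = √2161 ≈ 46.4866
area = ½ · 46.4866 ≈ 23.243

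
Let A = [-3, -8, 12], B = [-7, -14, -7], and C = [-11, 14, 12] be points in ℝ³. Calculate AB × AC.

(418, 152, -136)

AB = (-4, -6, -19)
AC = (-8, 22, 0)
i: (-6)·0 - (-19)·22 = 0 - (-418) = 418
j: (-19)·(-8) - (-4)·0 = 152 - 0 = 152
k: (-4)·22 - (-6)·(-8) = -88 - 48 = -136
AB × AC = (418, 152, -136)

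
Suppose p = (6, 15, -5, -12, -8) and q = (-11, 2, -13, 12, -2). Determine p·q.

-99

p · q = 6·(-11) + 15·2 + (-5)·(-13) + (-12)·12 + (-8)·(-2) = -66 + 30 + 65 - 144 + 16 = -99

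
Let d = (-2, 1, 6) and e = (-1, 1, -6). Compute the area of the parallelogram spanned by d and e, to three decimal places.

i: 1·(-6) - 6·1 = -6 - 6 = -12
j: 6·(-1) - (-2)·(-6) = -6 - 12 = -18
k: (-2)·1 - 1·(-1) = -2 - (-1) = -1
d × e = (-12, -18, -1)
|d × e| = √((-12)² + (-18)² + (-1)²) = √469 ≈ 21.6564

21.656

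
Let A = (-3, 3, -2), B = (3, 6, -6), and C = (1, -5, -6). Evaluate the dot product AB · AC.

AB = B − A = (6, 3, -4)
AC = C − A = (4, -8, -4)
AB · AC = 6·4 + 3·(-8) + (-4)·(-4) = 24 - 24 + 16 = 16

16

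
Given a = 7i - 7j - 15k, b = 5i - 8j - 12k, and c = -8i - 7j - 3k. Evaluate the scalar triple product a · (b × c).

288

b × c:
i: (-8)·(-3) - (-12)·(-7) = 24 - 84 = -60
j: (-12)·(-8) - 5·(-3) = 96 - (-15) = 111
k: 5·(-7) - (-8)·(-8) = -35 - 64 = -99
b × c = (-60, 111, -99)
a · (b × c) = 7·(-60) + (-7)·111 + (-15)·(-99) = -420 - 777 + 1485 = 288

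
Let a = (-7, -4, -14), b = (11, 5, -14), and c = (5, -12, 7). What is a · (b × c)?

b × c:
i: 5·7 - (-14)·(-12) = 35 - 168 = -133
j: (-14)·5 - 11·7 = -70 - 77 = -147
k: 11·(-12) - 5·5 = -132 - 25 = -157
b × c = (-133, -147, -157)
a · (b × c) = (-7)·(-133) + (-4)·(-147) + (-14)·(-157) = 931 + 588 + 2198 = 3717

3717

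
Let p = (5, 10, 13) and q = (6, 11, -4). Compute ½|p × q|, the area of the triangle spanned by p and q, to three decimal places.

i: 10·(-4) - 13·11 = -40 - 143 = -183
j: 13·6 - 5·(-4) = 78 - (-20) = 98
k: 5·11 - 10·6 = 55 - 60 = -5
p × q = (-183, 98, -5)
|p × q| = √((-183)² + 98² + (-5)²) = √43118 ≈ 207.6487
area = ½ · 207.6487 ≈ 103.824

103.824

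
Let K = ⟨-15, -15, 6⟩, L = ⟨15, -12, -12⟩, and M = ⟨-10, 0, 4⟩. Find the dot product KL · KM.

231

KL = L − K = (30, 3, -18)
KM = M − K = (5, 15, -2)
KL · KM = 30·5 + 3·15 + (-18)·(-2) = 150 + 45 + 36 = 231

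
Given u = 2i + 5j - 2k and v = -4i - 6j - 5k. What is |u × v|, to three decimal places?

i: 5·(-5) - (-2)·(-6) = -25 - 12 = -37
j: (-2)·(-4) - 2·(-5) = 8 - (-10) = 18
k: 2·(-6) - 5·(-4) = -12 - (-20) = 8
u × v = (-37, 18, 8)
|u × v| = √((-37)² + 18² + 8²) = √1757 ≈ 41.9166

41.917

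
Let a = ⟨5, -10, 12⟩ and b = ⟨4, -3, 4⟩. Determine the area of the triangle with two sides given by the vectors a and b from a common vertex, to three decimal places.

i: (-10)·4 - 12·(-3) = -40 - (-36) = -4
j: 12·4 - 5·4 = 48 - 20 = 28
k: 5·(-3) - (-10)·4 = -15 - (-40) = 25
a × b = (-4, 28, 25)
|a × b| = √((-4)² + 28² + 25²) = √1425 ≈ 37.7492
area = ½ · 37.7492 ≈ 18.875

18.875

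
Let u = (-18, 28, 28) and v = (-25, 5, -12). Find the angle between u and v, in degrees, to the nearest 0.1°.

u · v = (-18)·(-25) + 28·5 + 28·(-12) = 450 + 140 - 336 = 254
|u|² = 324 + 784 + 784 = 1892,  |u| = √1892 ≈ 43.497126
|v|² = 625 + 25 + 144 = 794,  |v| = √794 ≈ 28.178006
cos θ = 254 / (43.497126 · 28.178006) ≈ 0.20723
θ = arccos(0.20723) ≈ 78.0°

78.0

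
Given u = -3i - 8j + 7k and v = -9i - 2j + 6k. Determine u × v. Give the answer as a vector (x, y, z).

(-34, -45, -66)

i: (-8)·6 - 7·(-2) = -48 - (-14) = -34
j: 7·(-9) - (-3)·6 = -63 - (-18) = -45
k: (-3)·(-2) - (-8)·(-9) = 6 - 72 = -66
u × v = (-34, -45, -66)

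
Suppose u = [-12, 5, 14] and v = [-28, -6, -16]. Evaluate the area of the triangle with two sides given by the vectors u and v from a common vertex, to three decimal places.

310.651

i: 5·(-16) - 14·(-6) = -80 - (-84) = 4
j: 14·(-28) - (-12)·(-16) = -392 - 192 = -584
k: (-12)·(-6) - 5·(-28) = 72 - (-140) = 212
u × v = (4, -584, 212)
|u × v| = √(4² + (-584)² + 212²) = √386016 ≈ 621.3019
area = ½ · 621.3019 ≈ 310.651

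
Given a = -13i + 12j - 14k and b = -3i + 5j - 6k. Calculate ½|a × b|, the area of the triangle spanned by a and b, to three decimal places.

i: 12·(-6) - (-14)·5 = -72 - (-70) = -2
j: (-14)·(-3) - (-13)·(-6) = 42 - 78 = -36
k: (-13)·5 - 12·(-3) = -65 - (-36) = -29
a × b = (-2, -36, -29)
|a × b| = √((-2)² + (-36)² + (-29)²) = √2141 ≈ 46.2709
area = ½ · 46.2709 ≈ 23.135

23.135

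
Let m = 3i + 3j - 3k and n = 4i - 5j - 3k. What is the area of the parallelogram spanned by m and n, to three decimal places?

i: 3·(-3) - (-3)·(-5) = -9 - 15 = -24
j: (-3)·4 - 3·(-3) = -12 - (-9) = -3
k: 3·(-5) - 3·4 = -15 - 12 = -27
m × n = (-24, -3, -27)
|m × n| = √((-24)² + (-3)² + (-27)²) = √1314 ≈ 36.2491

36.249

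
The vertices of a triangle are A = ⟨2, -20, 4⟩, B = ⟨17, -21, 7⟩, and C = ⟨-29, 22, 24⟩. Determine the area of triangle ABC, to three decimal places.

365.570

AB = (15, -1, 3),  AC = (-31, 42, 20)
i: (-1)·20 - 3·42 = -20 - 126 = -146
j: 3·(-31) - 15·20 = -93 - 300 = -393
k: 15·42 - (-1)·(-31) = 630 - 31 = 599
AB × AC = (-146, -393, 599)
|AB × AC| = √534566 ≈ 731.1402
area = ½ · 731.1402 ≈ 365.570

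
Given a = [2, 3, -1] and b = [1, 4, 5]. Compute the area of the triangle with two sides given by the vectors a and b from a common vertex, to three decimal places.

i: 3·5 - (-1)·4 = 15 - (-4) = 19
j: (-1)·1 - 2·5 = -1 - 10 = -11
k: 2·4 - 3·1 = 8 - 3 = 5
a × b = (19, -11, 5)
|a × b| = √(19² + (-11)² + 5²) = √507 ≈ 22.5167
area = ½ · 22.5167 ≈ 11.258

11.258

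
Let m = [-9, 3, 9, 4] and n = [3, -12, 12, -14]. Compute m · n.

-11

m · n = (-9)·3 + 3·(-12) + 9·12 + 4·(-14) = -27 - 36 + 108 - 56 = -11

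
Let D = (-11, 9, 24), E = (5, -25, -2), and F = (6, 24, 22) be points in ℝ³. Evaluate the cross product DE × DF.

(458, -410, 818)

DE = (16, -34, -26)
DF = (17, 15, -2)
i: (-34)·(-2) - (-26)·15 = 68 - (-390) = 458
j: (-26)·17 - 16·(-2) = -442 - (-32) = -410
k: 16·15 - (-34)·17 = 240 - (-578) = 818
DE × DF = (458, -410, 818)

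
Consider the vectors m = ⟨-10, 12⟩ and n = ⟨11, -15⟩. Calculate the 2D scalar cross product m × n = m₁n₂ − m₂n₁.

18

(-10)·(-15) - 12·11 = 150 - 132 = 18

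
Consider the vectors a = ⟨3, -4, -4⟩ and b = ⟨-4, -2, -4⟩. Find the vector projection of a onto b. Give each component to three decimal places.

a · b = 3·(-4) + (-4)·(-2) + (-4)·(-4) = -12 + 8 + 16 = 12
|b|² = 16 + 4 + 16 = 36
proj_b a = (12/36) · (-4, -2, -4) ≈ (-1.333, -0.667, -1.333)

(-1.333, -0.667, -1.333)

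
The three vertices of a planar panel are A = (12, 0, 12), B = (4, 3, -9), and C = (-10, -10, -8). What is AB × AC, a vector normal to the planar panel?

AB = (-8, 3, -21)
AC = (-22, -10, -20)
i: 3·(-20) - (-21)·(-10) = -60 - 210 = -270
j: (-21)·(-22) - (-8)·(-20) = 462 - 160 = 302
k: (-8)·(-10) - 3·(-22) = 80 - (-66) = 146
AB × AC = (-270, 302, 146)

(-270, 302, 146)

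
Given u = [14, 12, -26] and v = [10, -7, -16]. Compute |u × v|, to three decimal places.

i: 12·(-16) - (-26)·(-7) = -192 - 182 = -374
j: (-26)·10 - 14·(-16) = -260 - (-224) = -36
k: 14·(-7) - 12·10 = -98 - 120 = -218
u × v = (-374, -36, -218)
|u × v| = √((-374)² + (-36)² + (-218)²) = √188696 ≈ 434.3915

434.392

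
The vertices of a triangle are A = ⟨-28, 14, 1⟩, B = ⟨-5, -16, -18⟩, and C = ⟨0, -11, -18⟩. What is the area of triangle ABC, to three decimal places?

AB = (23, -30, -19),  AC = (28, -25, -19)
i: (-30)·(-19) - (-19)·(-25) = 570 - 475 = 95
j: (-19)·28 - 23·(-19) = -532 - (-437) = -95
k: 23·(-25) - (-30)·28 = -575 - (-840) = 265
AB × AC = (95, -95, 265)
|AB × AC| = √88275 ≈ 297.1111
area = ½ · 297.1111 ≈ 148.556

148.556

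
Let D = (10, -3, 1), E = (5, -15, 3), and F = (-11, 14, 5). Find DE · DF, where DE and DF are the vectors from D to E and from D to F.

DE = E − D = (-5, -12, 2)
DF = F − D = (-21, 17, 4)
DE · DF = (-5)·(-21) + (-12)·17 + 2·4 = 105 - 204 + 8 = -91

-91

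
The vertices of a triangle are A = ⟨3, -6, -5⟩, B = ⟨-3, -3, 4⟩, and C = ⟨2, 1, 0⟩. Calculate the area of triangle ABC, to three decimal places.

32.657

AB = (-6, 3, 9),  AC = (-1, 7, 5)
i: 3·5 - 9·7 = 15 - 63 = -48
j: 9·(-1) - (-6)·5 = -9 - (-30) = 21
k: (-6)·7 - 3·(-1) = -42 - (-3) = -39
AB × AC = (-48, 21, -39)
|AB × AC| = √4266 ≈ 65.3146
area = ½ · 65.3146 ≈ 32.657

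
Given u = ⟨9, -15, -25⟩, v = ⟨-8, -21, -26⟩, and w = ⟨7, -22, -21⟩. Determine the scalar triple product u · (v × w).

-4004

v × w:
i: (-21)·(-21) - (-26)·(-22) = 441 - 572 = -131
j: (-26)·7 - (-8)·(-21) = -182 - 168 = -350
k: (-8)·(-22) - (-21)·7 = 176 - (-147) = 323
v × w = (-131, -350, 323)
u · (v × w) = 9·(-131) + (-15)·(-350) + (-25)·323 = -1179 + 5250 - 8075 = -4004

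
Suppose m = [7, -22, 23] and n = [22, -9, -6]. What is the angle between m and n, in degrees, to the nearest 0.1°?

m · n = 7·22 + (-22)·(-9) + 23·(-6) = 154 + 198 - 138 = 214
|m|² = 49 + 484 + 529 = 1062,  |m| = √1062 ≈ 32.588341
|n|² = 484 + 81 + 36 = 601,  |n| = √601 ≈ 24.515301
cos θ = 214 / (32.588341 · 24.515301) ≈ 0.26786
θ = arccos(0.26786) ≈ 74.5°

74.5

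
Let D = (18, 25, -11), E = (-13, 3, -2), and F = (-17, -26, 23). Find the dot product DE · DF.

DE = E − D = (-31, -22, 9)
DF = F − D = (-35, -51, 34)
DE · DF = (-31)·(-35) + (-22)·(-51) + 9·34 = 1085 + 1122 + 306 = 2513

2513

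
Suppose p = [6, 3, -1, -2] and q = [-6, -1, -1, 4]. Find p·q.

-46

p · q = 6·(-6) + 3·(-1) + (-1)·(-1) + (-2)·4 = -36 - 3 + 1 - 8 = -46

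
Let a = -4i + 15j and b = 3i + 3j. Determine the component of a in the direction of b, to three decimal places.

a · b = (-4)·3 + 15·3 = -12 + 45 = 33
|b| = √(9 + 9) = √18 ≈ 4.2426
comp_b a = 33 / √18 ≈ 7.778

7.778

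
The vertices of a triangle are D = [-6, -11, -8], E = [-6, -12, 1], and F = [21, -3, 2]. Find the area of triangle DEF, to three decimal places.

DE = (0, -1, 9),  DF = (27, 8, 10)
i: (-1)·10 - 9·8 = -10 - 72 = -82
j: 9·27 - 0·10 = 243 - 0 = 243
k: 0·8 - (-1)·27 = 0 - (-27) = 27
DE × DF = (-82, 243, 27)
|DE × DF| = √66502 ≈ 257.8798
area = ½ · 257.8798 ≈ 128.940

128.940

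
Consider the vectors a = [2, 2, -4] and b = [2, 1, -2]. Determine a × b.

(0, -4, -2)

i: 2·(-2) - (-4)·1 = -4 - (-4) = 0
j: (-4)·2 - 2·(-2) = -8 - (-4) = -4
k: 2·1 - 2·2 = 2 - 4 = -2
a × b = (0, -4, -2)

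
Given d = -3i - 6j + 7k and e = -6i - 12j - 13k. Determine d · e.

d · e = (-3)·(-6) + (-6)·(-12) + 7·(-13) = 18 + 72 - 91 = -1

-1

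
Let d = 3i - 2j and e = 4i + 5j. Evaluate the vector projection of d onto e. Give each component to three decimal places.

d · e = 3·4 + (-2)·5 = 12 - 10 = 2
|e|² = 16 + 25 = 41
proj_e d = (2/41) · (4, 5) ≈ (0.195, 0.244)

(0.195, 0.244)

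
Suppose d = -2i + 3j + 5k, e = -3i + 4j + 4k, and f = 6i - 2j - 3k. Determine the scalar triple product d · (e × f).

e × f:
i: 4·(-3) - 4·(-2) = -12 - (-8) = -4
j: 4·6 - (-3)·(-3) = 24 - 9 = 15
k: (-3)·(-2) - 4·6 = 6 - 24 = -18
e × f = (-4, 15, -18)
d · (e × f) = (-2)·(-4) + 3·15 + 5·(-18) = 8 + 45 - 90 = -37

-37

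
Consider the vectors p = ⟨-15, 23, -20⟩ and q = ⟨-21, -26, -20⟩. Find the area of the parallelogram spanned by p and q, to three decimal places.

1317.926

i: 23·(-20) - (-20)·(-26) = -460 - 520 = -980
j: (-20)·(-21) - (-15)·(-20) = 420 - 300 = 120
k: (-15)·(-26) - 23·(-21) = 390 - (-483) = 873
p × q = (-980, 120, 873)
|p × q| = √((-980)² + 120² + 873²) = √1736929 ≈ 1317.9260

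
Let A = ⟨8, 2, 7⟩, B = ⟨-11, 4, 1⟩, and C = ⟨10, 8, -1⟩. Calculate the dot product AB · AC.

22

AB = B − A = (-19, 2, -6)
AC = C − A = (2, 6, -8)
AB · AC = (-19)·2 + 2·6 + (-6)·(-8) = -38 + 12 + 48 = 22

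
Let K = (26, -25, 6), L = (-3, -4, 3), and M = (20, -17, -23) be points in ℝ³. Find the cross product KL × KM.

(-585, -823, -106)

KL = (-29, 21, -3)
KM = (-6, 8, -29)
i: 21·(-29) - (-3)·8 = -609 - (-24) = -585
j: (-3)·(-6) - (-29)·(-29) = 18 - 841 = -823
k: (-29)·8 - 21·(-6) = -232 - (-126) = -106
KL × KM = (-585, -823, -106)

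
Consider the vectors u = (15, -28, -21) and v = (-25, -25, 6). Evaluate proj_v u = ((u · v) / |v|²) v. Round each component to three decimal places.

(-3.869, -3.869, 0.928)

u · v = 15·(-25) + (-28)·(-25) + (-21)·6 = -375 + 700 - 126 = 199
|v|² = 625 + 625 + 36 = 1286
proj_v u = (199/1286) · (-25, -25, 6) ≈ (-3.869, -3.869, 0.928)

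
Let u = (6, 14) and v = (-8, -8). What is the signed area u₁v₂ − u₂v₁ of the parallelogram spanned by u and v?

6·(-8) - 14·(-8) = -48 - (-112) = 64

64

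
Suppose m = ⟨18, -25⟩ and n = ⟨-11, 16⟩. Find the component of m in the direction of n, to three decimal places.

-30.799

m · n = 18·(-11) + (-25)·16 = -198 - 400 = -598
|n| = √(121 + 256) = √377 ≈ 19.4165
comp_n m = -598 / √377 ≈ -30.799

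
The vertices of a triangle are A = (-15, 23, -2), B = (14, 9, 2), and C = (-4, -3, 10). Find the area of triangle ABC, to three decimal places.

AB = (29, -14, 4),  AC = (11, -26, 12)
i: (-14)·12 - 4·(-26) = -168 - (-104) = -64
j: 4·11 - 29·12 = 44 - 348 = -304
k: 29·(-26) - (-14)·11 = -754 - (-154) = -600
AB × AC = (-64, -304, -600)
|AB × AC| = √456512 ≈ 675.6567
area = ½ · 675.6567 ≈ 337.828

337.828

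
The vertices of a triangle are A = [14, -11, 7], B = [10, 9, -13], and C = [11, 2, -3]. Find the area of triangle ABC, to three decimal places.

31.875

AB = (-4, 20, -20),  AC = (-3, 13, -10)
i: 20·(-10) - (-20)·13 = -200 - (-260) = 60
j: (-20)·(-3) - (-4)·(-10) = 60 - 40 = 20
k: (-4)·13 - 20·(-3) = -52 - (-60) = 8
AB × AC = (60, 20, 8)
|AB × AC| = √4064 ≈ 63.7495
area = ½ · 63.7495 ≈ 31.875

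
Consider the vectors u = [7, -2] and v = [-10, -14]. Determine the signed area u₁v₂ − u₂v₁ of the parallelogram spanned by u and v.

7·(-14) - (-2)·(-10) = -98 - 20 = -118

-118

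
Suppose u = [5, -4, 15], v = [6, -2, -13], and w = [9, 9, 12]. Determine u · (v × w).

2301

v × w:
i: (-2)·12 - (-13)·9 = -24 - (-117) = 93
j: (-13)·9 - 6·12 = -117 - 72 = -189
k: 6·9 - (-2)·9 = 54 - (-18) = 72
v × w = (93, -189, 72)
u · (v × w) = 5·93 + (-4)·(-189) + 15·72 = 465 + 756 + 1080 = 2301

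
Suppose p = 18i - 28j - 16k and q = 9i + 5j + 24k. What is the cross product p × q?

i: (-28)·24 - (-16)·5 = -672 - (-80) = -592
j: (-16)·9 - 18·24 = -144 - 432 = -576
k: 18·5 - (-28)·9 = 90 - (-252) = 342
p × q = (-592, -576, 342)

(-592, -576, 342)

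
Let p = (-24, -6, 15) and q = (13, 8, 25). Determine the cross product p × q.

(-270, 795, -114)

i: (-6)·25 - 15·8 = -150 - 120 = -270
j: 15·13 - (-24)·25 = 195 - (-600) = 795
k: (-24)·8 - (-6)·13 = -192 - (-78) = -114
p × q = (-270, 795, -114)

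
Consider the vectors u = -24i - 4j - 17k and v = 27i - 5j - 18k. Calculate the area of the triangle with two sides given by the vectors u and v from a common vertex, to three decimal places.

459.901

i: (-4)·(-18) - (-17)·(-5) = 72 - 85 = -13
j: (-17)·27 - (-24)·(-18) = -459 - 432 = -891
k: (-24)·(-5) - (-4)·27 = 120 - (-108) = 228
u × v = (-13, -891, 228)
|u × v| = √((-13)² + (-891)² + 228²) = √846034 ≈ 919.8011
area = ½ · 919.8011 ≈ 459.901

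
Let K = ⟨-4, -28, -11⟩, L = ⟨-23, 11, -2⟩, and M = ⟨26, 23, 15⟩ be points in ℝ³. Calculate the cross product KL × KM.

KL = (-19, 39, 9)
KM = (30, 51, 26)
i: 39·26 - 9·51 = 1014 - 459 = 555
j: 9·30 - (-19)·26 = 270 - (-494) = 764
k: (-19)·51 - 39·30 = -969 - 1170 = -2139
KL × KM = (555, 764, -2139)

(555, 764, -2139)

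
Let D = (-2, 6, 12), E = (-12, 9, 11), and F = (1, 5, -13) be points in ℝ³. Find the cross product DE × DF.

(-76, -253, 1)

DE = (-10, 3, -1)
DF = (3, -1, -25)
i: 3·(-25) - (-1)·(-1) = -75 - 1 = -76
j: (-1)·3 - (-10)·(-25) = -3 - 250 = -253
k: (-10)·(-1) - 3·3 = 10 - 9 = 1
DE × DF = (-76, -253, 1)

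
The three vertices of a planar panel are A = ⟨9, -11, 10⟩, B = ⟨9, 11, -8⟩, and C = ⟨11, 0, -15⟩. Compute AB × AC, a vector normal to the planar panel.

(-352, -36, -44)

AB = (0, 22, -18)
AC = (2, 11, -25)
i: 22·(-25) - (-18)·11 = -550 - (-198) = -352
j: (-18)·2 - 0·(-25) = -36 - 0 = -36
k: 0·11 - 22·2 = 0 - 44 = -44
AB × AC = (-352, -36, -44)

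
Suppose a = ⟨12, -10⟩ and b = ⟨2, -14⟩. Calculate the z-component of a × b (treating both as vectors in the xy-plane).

12·(-14) - (-10)·2 = -168 - (-20) = -148

-148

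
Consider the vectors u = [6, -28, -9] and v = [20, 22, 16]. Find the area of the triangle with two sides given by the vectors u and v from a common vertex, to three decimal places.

i: (-28)·16 - (-9)·22 = -448 - (-198) = -250
j: (-9)·20 - 6·16 = -180 - 96 = -276
k: 6·22 - (-28)·20 = 132 - (-560) = 692
u × v = (-250, -276, 692)
|u × v| = √((-250)² + (-276)² + 692²) = √617540 ≈ 785.8371
area = ½ · 785.8371 ≈ 392.919

392.919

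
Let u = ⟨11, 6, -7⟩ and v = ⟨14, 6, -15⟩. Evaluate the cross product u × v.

i: 6·(-15) - (-7)·6 = -90 - (-42) = -48
j: (-7)·14 - 11·(-15) = -98 - (-165) = 67
k: 11·6 - 6·14 = 66 - 84 = -18
u × v = (-48, 67, -18)

(-48, 67, -18)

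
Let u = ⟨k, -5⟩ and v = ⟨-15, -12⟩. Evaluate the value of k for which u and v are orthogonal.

4

u · v = k·(-15) + (-5)·(-12) = 60 - 15k
Set equal to 0: -15k = -60, so k = 4.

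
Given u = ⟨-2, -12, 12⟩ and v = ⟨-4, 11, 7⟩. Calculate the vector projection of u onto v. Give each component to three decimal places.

(0.860, -2.366, -1.505)

u · v = (-2)·(-4) + (-12)·11 + 12·7 = 8 - 132 + 84 = -40
|v|² = 16 + 121 + 49 = 186
proj_v u = (-40/186) · (-4, 11, 7) ≈ (0.860, -2.366, -1.505)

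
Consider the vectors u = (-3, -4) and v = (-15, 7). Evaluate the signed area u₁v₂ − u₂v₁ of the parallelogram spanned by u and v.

(-3)·7 - (-4)·(-15) = -21 - 60 = -81

-81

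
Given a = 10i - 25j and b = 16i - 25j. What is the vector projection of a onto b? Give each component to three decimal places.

a · b = 10·16 + (-25)·(-25) = 160 + 625 = 785
|b|² = 256 + 625 = 881
proj_b a = (785/881) · (16, -25) ≈ (14.257, -22.276)

(14.257, -22.276)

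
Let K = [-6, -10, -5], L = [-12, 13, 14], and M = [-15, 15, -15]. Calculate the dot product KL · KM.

KL = L − K = (-6, 23, 19)
KM = M − K = (-9, 25, -10)
KL · KM = (-6)·(-9) + 23·25 + 19·(-10) = 54 + 575 - 190 = 439

439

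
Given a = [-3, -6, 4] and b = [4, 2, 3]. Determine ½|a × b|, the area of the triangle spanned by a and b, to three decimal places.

i: (-6)·3 - 4·2 = -18 - 8 = -26
j: 4·4 - (-3)·3 = 16 - (-9) = 25
k: (-3)·2 - (-6)·4 = -6 - (-24) = 18
a × b = (-26, 25, 18)
|a × b| = √((-26)² + 25² + 18²) = √1625 ≈ 40.3113
area = ½ · 40.3113 ≈ 20.156

20.156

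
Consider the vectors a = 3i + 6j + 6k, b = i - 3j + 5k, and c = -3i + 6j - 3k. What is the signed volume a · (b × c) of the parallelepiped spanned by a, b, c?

-153

b × c:
i: (-3)·(-3) - 5·6 = 9 - 30 = -21
j: 5·(-3) - 1·(-3) = -15 - (-3) = -12
k: 1·6 - (-3)·(-3) = 6 - 9 = -3
b × c = (-21, -12, -3)
a · (b × c) = 3·(-21) + 6·(-12) + 6·(-3) = -63 - 72 - 18 = -153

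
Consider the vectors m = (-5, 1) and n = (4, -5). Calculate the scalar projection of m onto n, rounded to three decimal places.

m · n = (-5)·4 + 1·(-5) = -20 - 5 = -25
|n| = √(16 + 25) = √41 ≈ 6.4031
comp_n m = -25 / √41 ≈ -3.904

-3.904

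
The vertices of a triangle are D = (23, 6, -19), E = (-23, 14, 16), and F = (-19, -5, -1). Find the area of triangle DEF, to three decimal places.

DE = (-46, 8, 35),  DF = (-42, -11, 18)
i: 8·18 - 35·(-11) = 144 - (-385) = 529
j: 35·(-42) - (-46)·18 = -1470 - (-828) = -642
k: (-46)·(-11) - 8·(-42) = 506 - (-336) = 842
DE × DF = (529, -642, 842)
|DE × DF| = √1400969 ≈ 1183.6254
area = ½ · 1183.6254 ≈ 591.813

591.813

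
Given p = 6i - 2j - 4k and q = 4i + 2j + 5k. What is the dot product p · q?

p · q = 6·4 + (-2)·2 + (-4)·5 = 24 - 4 - 20 = 0

0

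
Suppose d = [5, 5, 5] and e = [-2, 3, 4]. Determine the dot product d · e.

d · e = 5·(-2) + 5·3 + 5·4 = -10 + 15 + 20 = 25

25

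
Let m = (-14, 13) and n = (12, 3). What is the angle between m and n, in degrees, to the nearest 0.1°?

123.1

m · n = (-14)·12 + 13·3 = -168 + 39 = -129
|m|² = 196 + 169 = 365,  |m| = √365 ≈ 19.104973
|n|² = 144 + 9 = 153,  |n| = √153 ≈ 12.369317
cos θ = -129 / (19.104973 · 12.369317) ≈ -0.54588
θ = arccos(-0.54588) ≈ 123.1°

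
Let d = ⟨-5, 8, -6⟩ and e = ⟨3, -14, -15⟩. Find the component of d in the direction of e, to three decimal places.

d · e = (-5)·3 + 8·(-14) + (-6)·(-15) = -15 - 112 + 90 = -37
|e| = √(9 + 196 + 225) = √430 ≈ 20.7364
comp_e d = -37 / √430 ≈ -1.784

-1.784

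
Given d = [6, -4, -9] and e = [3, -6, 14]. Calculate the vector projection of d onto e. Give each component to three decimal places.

(-1.046, 2.091, -4.880)

d · e = 6·3 + (-4)·(-6) + (-9)·14 = 18 + 24 - 126 = -84
|e|² = 9 + 36 + 196 = 241
proj_e d = (-84/241) · (3, -6, 14) ≈ (-1.046, 2.091, -4.880)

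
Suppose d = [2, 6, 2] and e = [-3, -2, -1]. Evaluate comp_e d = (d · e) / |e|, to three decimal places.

-5.345

d · e = 2·(-3) + 6·(-2) + 2·(-1) = -6 - 12 - 2 = -20
|e| = √(9 + 4 + 1) = √14 ≈ 3.7417
comp_e d = -20 / √14 ≈ -5.345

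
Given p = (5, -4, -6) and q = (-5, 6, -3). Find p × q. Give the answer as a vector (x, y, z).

i: (-4)·(-3) - (-6)·6 = 12 - (-36) = 48
j: (-6)·(-5) - 5·(-3) = 30 - (-15) = 45
k: 5·6 - (-4)·(-5) = 30 - 20 = 10
p × q = (48, 45, 10)

(48, 45, 10)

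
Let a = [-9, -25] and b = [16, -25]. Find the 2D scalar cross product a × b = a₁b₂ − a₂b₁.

625

(-9)·(-25) - (-25)·16 = 225 - (-400) = 625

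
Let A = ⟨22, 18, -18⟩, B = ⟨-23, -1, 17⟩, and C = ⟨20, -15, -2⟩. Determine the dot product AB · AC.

1277

AB = B − A = (-45, -19, 35)
AC = C − A = (-2, -33, 16)
AB · AC = (-45)·(-2) + (-19)·(-33) + 35·16 = 90 + 627 + 560 = 1277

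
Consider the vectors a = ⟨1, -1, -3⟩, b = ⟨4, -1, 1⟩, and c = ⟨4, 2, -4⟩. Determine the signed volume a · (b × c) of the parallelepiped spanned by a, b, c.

-54

b × c:
i: (-1)·(-4) - 1·2 = 4 - 2 = 2
j: 1·4 - 4·(-4) = 4 - (-16) = 20
k: 4·2 - (-1)·4 = 8 - (-4) = 12
b × c = (2, 20, 12)
a · (b × c) = 1·2 + (-1)·20 + (-3)·12 = 2 - 20 - 36 = -54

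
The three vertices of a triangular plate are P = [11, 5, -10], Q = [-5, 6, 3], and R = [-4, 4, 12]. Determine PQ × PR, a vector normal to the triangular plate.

PQ = (-16, 1, 13)
PR = (-15, -1, 22)
i: 1·22 - 13·(-1) = 22 - (-13) = 35
j: 13·(-15) - (-16)·22 = -195 - (-352) = 157
k: (-16)·(-1) - 1·(-15) = 16 - (-15) = 31
PQ × PR = (35, 157, 31)

(35, 157, 31)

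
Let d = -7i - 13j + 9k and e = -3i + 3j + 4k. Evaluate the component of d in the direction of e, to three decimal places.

3.087

d · e = (-7)·(-3) + (-13)·3 + 9·4 = 21 - 39 + 36 = 18
|e| = √(9 + 9 + 16) = √34 ≈ 5.8310
comp_e d = 18 / √34 ≈ 3.087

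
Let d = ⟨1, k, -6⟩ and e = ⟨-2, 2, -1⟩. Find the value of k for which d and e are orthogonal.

d · e = 1·(-2) + k·2 + (-6)·(-1) = 4 + 2k
Set equal to 0: 2k = -4, so k = -2.

-2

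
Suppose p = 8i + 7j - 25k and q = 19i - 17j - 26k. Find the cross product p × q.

(-607, -267, -269)

i: 7·(-26) - (-25)·(-17) = -182 - 425 = -607
j: (-25)·19 - 8·(-26) = -475 - (-208) = -267
k: 8·(-17) - 7·19 = -136 - 133 = -269
p × q = (-607, -267, -269)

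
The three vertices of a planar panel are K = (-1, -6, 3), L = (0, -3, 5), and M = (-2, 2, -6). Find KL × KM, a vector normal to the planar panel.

(-43, 7, 11)

KL = (1, 3, 2)
KM = (-1, 8, -9)
i: 3·(-9) - 2·8 = -27 - 16 = -43
j: 2·(-1) - 1·(-9) = -2 - (-9) = 7
k: 1·8 - 3·(-1) = 8 - (-3) = 11
KL × KM = (-43, 7, 11)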